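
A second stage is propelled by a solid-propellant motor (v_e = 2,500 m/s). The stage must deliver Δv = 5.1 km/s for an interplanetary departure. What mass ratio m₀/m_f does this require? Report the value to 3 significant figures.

Rocket equation: m₀/m_f = exp(Δv / v_e) = exp(5100 / 2500.0) = exp(2.0400) = 7.6906.

mass ratio ≈ 7.69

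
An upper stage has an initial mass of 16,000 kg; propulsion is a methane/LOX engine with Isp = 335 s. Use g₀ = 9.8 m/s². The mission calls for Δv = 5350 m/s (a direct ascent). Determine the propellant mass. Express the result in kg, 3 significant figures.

v_e = Isp · g₀ = 335 × 9.8 = 3283.0 m/s.
By the Tsiolkovsky rocket equation, m₀/m_f = exp(Δv / v_e) = exp(5350 / 3283.0) = exp(1.6296) = 5.1019.
m_f = 16,000 / 5.1019 = 3,136.09 kg, so propellant = m₀ − m_f = 16,000 − 3,136.09 = 12,863.91 kg.

propellant mass ≈ 12900 kg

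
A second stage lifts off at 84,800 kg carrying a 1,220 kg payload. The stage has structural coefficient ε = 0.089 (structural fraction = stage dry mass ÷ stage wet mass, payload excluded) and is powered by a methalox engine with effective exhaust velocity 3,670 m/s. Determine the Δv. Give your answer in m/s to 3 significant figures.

Stage wet mass = m₀ − payload = 84,800 − 1,220 = 83,580 kg.
Stage dry mass = ε × stage wet mass = 0.089 × 83,580 = 7,438.62 kg.
Burnout mass m_f = stage dry + payload = 7,438.62 + 1,220 = 8,658.62 kg.
From the ideal rocket equation, Δv = v_e · ln(84,800/8,658.62) = 3670.0 × ln(9.794) = 3670.0 × 2.2817 ≈ 8374 m/s.

Δv ≈ 8370 m/s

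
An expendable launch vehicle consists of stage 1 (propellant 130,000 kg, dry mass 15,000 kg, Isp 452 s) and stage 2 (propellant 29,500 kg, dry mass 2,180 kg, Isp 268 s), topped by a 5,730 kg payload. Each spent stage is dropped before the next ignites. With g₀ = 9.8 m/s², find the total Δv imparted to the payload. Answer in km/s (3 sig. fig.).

Ignition mass of stage 1 = 130,000+15,000 + 29,500+2,180 + 5,730 = 182,410 kg.
Stage 1: m₀ = 182,410 kg, m_f = 182,410 − 130,000 = 52,410 kg; Δv = 452×9.8×ln(3.48) = 4429.6×1.2472 ≈ 5524 m/s.
Stage 2: m₀ = 37,410 kg, m_f = 37,410 − 29,500 = 7,910 kg; Δv = 268×9.8×ln(4.729) = 2626.4×1.5538 ≈ 4081 m/s.
Total Δv = 5524 + 4081 = 9605 m/s.

Δv ≈ 9.61 km/s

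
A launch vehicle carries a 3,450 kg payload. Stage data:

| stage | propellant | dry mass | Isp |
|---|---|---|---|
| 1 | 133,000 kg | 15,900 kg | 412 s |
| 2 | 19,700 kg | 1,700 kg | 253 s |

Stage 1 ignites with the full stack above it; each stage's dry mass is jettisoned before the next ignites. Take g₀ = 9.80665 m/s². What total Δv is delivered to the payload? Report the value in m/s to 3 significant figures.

Ignition mass of stage 1 = 133,000+15,900 + 19,700+1,700 + 3,450 = 173,750 kg.
Stage 1: m₀ = 173,750 kg, m_f = 173,750 − 133,000 = 40,750 kg; Δv = 412×9.80665×ln(4.264) = 4040.3×1.4502 ≈ 5859 m/s.
Stage 2: m₀ = 24,850 kg, m_f = 24,850 − 19,700 = 5,150 kg; Δv = 253×9.80665×ln(4.825) = 2481.1×1.5739 ≈ 3905 m/s.
Total Δv = 5859 + 3905 = 9764 m/s.

Δv ≈ 9760 m/s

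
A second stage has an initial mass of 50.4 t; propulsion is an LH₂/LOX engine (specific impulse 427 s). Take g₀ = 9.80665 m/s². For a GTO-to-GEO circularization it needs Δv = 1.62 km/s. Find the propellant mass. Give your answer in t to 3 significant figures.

v_e = Isp · g₀ = 427 × 9.80665 = 4187.4 m/s.
m₀/m_f = exp(Δv / v_e) = exp(1620 / 4187.4) = exp(0.3869) = 1.4724.
m_f = 50.4 / 1.4724 = 34.2298 t, so propellant = m₀ − m_f = 50.4 − 34.2298 = 16.1702 t.

propellant mass ≈ 16.2 t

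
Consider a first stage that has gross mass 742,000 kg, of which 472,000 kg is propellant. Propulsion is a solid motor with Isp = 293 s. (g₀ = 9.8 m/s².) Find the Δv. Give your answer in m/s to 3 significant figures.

v_e = Isp · g₀ = 293 × 9.8 = 2871.4 m/s.
m_f = m₀ − m_prop = 742,000 − 472,000 = 270,000 kg.
Δv = v_e · ln(m₀/m_f) = 2871.4 × ln(2.748) = 2871.4 × 1.0109 ≈ 2902.8 m/s.

Δv ≈ 2900 m/s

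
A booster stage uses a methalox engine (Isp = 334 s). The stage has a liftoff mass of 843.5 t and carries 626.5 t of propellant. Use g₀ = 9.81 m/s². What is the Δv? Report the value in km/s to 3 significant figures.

v_e = Isp · g₀ = 334 × 9.81 = 3276.5 m/s.
m_f = m₀ − m_prop = 843.5 − 626.5 = 217 t.
From the ideal rocket equation, Δv = v_e · ln(m₀/m_f) = 3276.5 × ln(3.887) = 3276.5 × 1.3577 ≈ 4448.4 m/s.

Δv ≈ 4.45 km/s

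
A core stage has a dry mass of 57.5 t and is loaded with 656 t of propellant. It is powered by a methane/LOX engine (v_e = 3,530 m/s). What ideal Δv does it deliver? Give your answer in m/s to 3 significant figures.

Δv ≈ 8890 m/s

m₀ = m_dry + m_prop = 57.5 + 656 = 713.5 t.
Rocket equation: Δv = v_e · ln(m₀/m_f) = 3530.0 × ln(12.41) = 3530.0 × 2.5184 ≈ 8889.9 m/s.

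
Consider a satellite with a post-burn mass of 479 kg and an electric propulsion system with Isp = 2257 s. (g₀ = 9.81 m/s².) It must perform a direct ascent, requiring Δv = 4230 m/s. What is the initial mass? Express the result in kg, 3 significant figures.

v_e = Isp · g₀ = 2257 × 9.81 = 22141.2 m/s.
From the ideal rocket equation, m₀/m_f = exp(Δv / v_e) = exp(4230 / 22141.2) = exp(0.1910) = 1.2105.
m₀ = m_f × 1.2105 = 479 × 1.2105 = 579.83 kg.

initial mass ≈ 580 kg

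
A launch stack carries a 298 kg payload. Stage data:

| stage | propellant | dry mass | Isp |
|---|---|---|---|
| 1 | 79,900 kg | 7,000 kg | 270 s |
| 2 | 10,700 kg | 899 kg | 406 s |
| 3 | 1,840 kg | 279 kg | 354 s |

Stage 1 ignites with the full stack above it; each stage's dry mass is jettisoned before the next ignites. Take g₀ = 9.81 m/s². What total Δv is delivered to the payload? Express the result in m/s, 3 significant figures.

Δv ≈ 14900 m/s

Ignition mass of stage 1 = 79,900+7,000 + 10,700+899 + 1,840+279 + 298 = 100,916 kg.
Stage 1: m₀ = 100,916 kg, m_f = 100,916 − 79,900 = 21,016 kg; Δv = 270×9.81×ln(4.802) = 2648.7×1.5690 ≈ 4156 m/s.
Stage 2: m₀ = 14,016 kg, m_f = 14,016 − 10,700 = 3,316 kg; Δv = 406×9.81×ln(4.227) = 3982.9×1.4414 ≈ 5741 m/s.
Stage 3: m₀ = 2,417 kg, m_f = 2,417 − 1,840 = 577 kg; Δv = 354×9.81×ln(4.189) = 3472.7×1.4324 ≈ 4974 m/s.
Total Δv = 4156 + 5741 + 4974 = 14871 m/s.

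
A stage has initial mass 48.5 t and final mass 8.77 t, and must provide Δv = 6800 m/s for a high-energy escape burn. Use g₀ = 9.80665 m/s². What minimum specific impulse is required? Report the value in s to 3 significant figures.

Isp ≈ 405 s

ln(m₀/m_f) = ln(48500/8770) = ln(5.53) = 1.7102.
Using Δv = v_e ln(m₀/m_f): v_e = Δv / ln(m₀/m_f) = 6800 / 1.7102 = 3976.1 m/s.
Isp = v_e / g₀ = 3976.1 / 9.80665 = 405.4 s.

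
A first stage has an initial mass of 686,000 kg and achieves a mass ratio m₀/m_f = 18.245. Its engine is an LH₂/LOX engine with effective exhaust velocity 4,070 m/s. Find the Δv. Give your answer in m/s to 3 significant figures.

By the Tsiolkovsky rocket equation, Δv = v_e · ln(18.245) = 4070.0 × 2.9039 ≈ 11818.8 m/s.

Δv ≈ 11800 m/s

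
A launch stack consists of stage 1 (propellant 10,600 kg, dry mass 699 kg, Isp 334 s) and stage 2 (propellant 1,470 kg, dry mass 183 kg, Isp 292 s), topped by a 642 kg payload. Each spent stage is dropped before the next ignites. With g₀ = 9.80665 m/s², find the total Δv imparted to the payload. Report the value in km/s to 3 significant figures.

Δv ≈ 7.89 km/s

Ignition mass of stage 1 = 10,600+699 + 1,470+183 + 642 = 13,594 kg.
Stage 1: m₀ = 13,594 kg, m_f = 13,594 − 10,600 = 2,994 kg; Δv = 334×9.80665×ln(4.54) = 3275.4×1.5130 ≈ 4956 m/s.
Stage 2: m₀ = 2,295 kg, m_f = 2,295 − 1,470 = 825 kg; Δv = 292×9.80665×ln(2.782) = 2863.5×1.0231 ≈ 2930 m/s.
Total Δv = 4956 + 2930 = 7886 m/s.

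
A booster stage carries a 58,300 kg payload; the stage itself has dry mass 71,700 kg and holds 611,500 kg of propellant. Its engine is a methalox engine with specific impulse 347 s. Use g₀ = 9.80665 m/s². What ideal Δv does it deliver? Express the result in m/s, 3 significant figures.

v_e = Isp · g₀ = 347 × 9.80665 = 3402.9 m/s.
m₀ = payload + dry + propellant = 58,300 + 71,700 + 611,500 = 741,500 kg.
m_f = payload + dry = 58,300 + 71,700 = 130,000 kg.
Using Δv = v_e ln(m₀/m_f): Δv = v_e · ln(m₀/m_f) = 3402.9 × ln(5.704) = 3402.9 × 1.7411 ≈ 5924.9 m/s.

Δv ≈ 5920 m/s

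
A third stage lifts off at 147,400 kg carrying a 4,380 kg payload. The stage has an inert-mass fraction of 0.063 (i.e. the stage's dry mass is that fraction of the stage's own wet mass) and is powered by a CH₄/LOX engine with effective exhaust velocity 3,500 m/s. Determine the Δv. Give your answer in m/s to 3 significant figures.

Stage wet mass = m₀ − payload = 147,400 − 4,380 = 143,020 kg.
Stage dry mass = ε × stage wet mass = 0.063 × 143,020 = 9,010.26 kg.
Burnout mass m_f = stage dry + payload = 9,010.26 + 4,380 = 13,390.26 kg.
From the ideal rocket equation, Δv = v_e · ln(147,400/13,390.26) = 3500.0 × ln(11.01) = 3500.0 × 2.3986 ≈ 8395 m/s.

Δv ≈ 8400 m/s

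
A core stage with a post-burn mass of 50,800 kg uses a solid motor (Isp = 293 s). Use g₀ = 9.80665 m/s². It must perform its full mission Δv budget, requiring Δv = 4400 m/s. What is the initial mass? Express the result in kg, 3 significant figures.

initial mass ≈ 235000 kg

v_e = Isp · g₀ = 293 × 9.80665 = 2873.3 m/s.
m₀/m_f = exp(Δv / v_e) = exp(4400 / 2873.3) = exp(1.5313) = 4.6243.
m₀ = m_f × 4.6243 = 50,800 × 4.6243 = 234,914 kg.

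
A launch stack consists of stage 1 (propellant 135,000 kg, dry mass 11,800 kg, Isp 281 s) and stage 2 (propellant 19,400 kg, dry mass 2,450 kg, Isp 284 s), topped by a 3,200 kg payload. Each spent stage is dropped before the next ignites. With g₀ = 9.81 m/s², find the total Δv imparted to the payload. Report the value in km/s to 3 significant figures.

Δv ≈ 8.39 km/s

Ignition mass of stage 1 = 135,000+11,800 + 19,400+2,450 + 3,200 = 171,850 kg.
Stage 1: m₀ = 171,850 kg, m_f = 171,850 − 135,000 = 36,850 kg; Δv = 281×9.81×ln(4.664) = 2756.6×1.5398 ≈ 4245 m/s.
Stage 2: m₀ = 25,050 kg, m_f = 25,050 − 19,400 = 5,650 kg; Δv = 284×9.81×ln(4.434) = 2786.0×1.4892 ≈ 4149 m/s.
Total Δv = 4245 + 4149 = 8394 m/s.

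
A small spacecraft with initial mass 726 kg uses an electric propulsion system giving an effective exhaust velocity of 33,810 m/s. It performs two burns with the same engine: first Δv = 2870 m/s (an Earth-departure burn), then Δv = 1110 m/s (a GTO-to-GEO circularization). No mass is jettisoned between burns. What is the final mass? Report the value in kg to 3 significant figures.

final mass ≈ 645 kg

After the first burn: m = 726 × exp(−2870/33810.0) = 726 × 0.91862 = 666.918 kg.
After the second burn: m = 666.918 × exp(−1110/33810.0) = 666.918 × 0.96770 = 645.377 kg.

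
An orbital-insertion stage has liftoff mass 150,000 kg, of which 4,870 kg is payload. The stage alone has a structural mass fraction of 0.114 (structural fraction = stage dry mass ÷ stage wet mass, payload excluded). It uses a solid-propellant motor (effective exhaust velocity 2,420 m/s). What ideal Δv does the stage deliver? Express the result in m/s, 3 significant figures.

Δv ≈ 4710 m/s

Stage wet mass = m₀ − payload = 150,000 − 4,870 = 145,130 kg.
Stage dry mass = ε × stage wet mass = 0.114 × 145,130 = 16,544.8 kg.
Burnout mass m_f = stage dry + payload = 16,544.8 + 4,870 = 21,414.8 kg.
Δv = v_e · ln(150,000/21,414.8) = 2420.0 × ln(7.005) = 2420.0 × 1.9466 ≈ 4711 m/s.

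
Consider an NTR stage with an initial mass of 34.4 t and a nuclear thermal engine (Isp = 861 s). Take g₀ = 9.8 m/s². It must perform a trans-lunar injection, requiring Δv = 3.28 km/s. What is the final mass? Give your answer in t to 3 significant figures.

final mass ≈ 23.3 t

v_e = Isp · g₀ = 861 × 9.8 = 8437.8 m/s.
m₀/m_f = exp(Δv / v_e) = exp(3280 / 8437.8) = exp(0.3887) = 1.4751.
m_f = m₀ / 1.4751 = 34.4 / 1.4751 = 23.3205 t.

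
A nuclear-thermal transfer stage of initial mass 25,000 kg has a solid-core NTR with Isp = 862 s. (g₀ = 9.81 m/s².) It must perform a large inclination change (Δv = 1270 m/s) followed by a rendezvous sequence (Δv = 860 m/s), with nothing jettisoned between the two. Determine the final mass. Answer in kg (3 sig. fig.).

v_e = Isp · g₀ = 862 × 9.81 = 8456.2 m/s.
After the first burn: m = 25000 × exp(−1270/8456.2) = 25000 × 0.86055 = 21,513.8 kg.
After the second burn: m = 21,513.8 × exp(−860/8456.2) = 21,513.8 × 0.90330 = 19,433.4 kg.

final mass ≈ 19400 kg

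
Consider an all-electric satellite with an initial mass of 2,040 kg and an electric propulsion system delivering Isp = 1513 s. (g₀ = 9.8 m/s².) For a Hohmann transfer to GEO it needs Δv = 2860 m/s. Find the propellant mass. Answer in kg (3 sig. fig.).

v_e = Isp · g₀ = 1513 × 9.8 = 14827.4 m/s.
By the Tsiolkovsky rocket equation, m₀/m_f = exp(Δv / v_e) = exp(2860 / 14827.4) = exp(0.1929) = 1.2127.
m_f = 2,040 / 1.2127 = 1,682.2 kg, so propellant = m₀ − m_f = 2,040 − 1,682.2 = 357.8 kg.

propellant mass ≈ 358 kg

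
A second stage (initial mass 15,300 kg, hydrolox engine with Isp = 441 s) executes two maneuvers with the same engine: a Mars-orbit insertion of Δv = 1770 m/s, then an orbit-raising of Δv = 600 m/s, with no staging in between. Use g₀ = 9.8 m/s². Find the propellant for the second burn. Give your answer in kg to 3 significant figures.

v_e = Isp · g₀ = 441 × 9.8 = 4321.8 m/s.
After the first burn: m = 15300 × exp(−1770/4321.8) = 15300 × 0.66395 = 10,158.4 kg.
After the second burn: m = 10,158.4 × exp(−600/4321.8) = 10,158.4 × 0.87038 = 8,841.67 kg.
Second-burn propellant = 10,158.4 − 8,841.67 = 1,316.73 kg.

propellant for the second burn ≈ 1320 kg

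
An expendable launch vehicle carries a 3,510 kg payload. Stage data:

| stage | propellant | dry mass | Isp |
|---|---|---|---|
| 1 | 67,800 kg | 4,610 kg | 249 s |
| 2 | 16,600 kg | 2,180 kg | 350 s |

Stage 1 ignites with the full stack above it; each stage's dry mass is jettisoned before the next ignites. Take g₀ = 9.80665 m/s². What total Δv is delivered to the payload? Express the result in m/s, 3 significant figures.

Δv ≈ 7760 m/s

Ignition mass of stage 1 = 67,800+4,610 + 16,600+2,180 + 3,510 = 94,700 kg.
Stage 1: m₀ = 94,700 kg, m_f = 94,700 − 67,800 = 26,900 kg; Δv = 249×9.80665×ln(3.52) = 2441.9×1.2586 ≈ 3073 m/s.
Stage 2: m₀ = 22,290 kg, m_f = 22,290 − 16,600 = 5,690 kg; Δv = 350×9.80665×ln(3.917) = 3432.3×1.3654 ≈ 4687 m/s.
Total Δv = 3073 + 4687 = 7760 m/s.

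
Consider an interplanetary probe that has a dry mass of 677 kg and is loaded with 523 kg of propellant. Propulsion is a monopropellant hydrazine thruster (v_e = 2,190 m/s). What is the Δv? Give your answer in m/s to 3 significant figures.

m₀ = m_dry + m_prop = 677 + 523 = 1,200 kg.
Δv = v_e · ln(m₀/m_f) = 2190.0 × ln(1.773) = 2190.0 × 0.5724 ≈ 1253.6 m/s.

Δv ≈ 1250 m/s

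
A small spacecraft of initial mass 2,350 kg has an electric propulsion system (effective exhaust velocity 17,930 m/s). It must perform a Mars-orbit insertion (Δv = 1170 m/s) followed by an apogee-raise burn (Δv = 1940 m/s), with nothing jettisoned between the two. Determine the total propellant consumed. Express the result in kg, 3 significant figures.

total propellant consumed ≈ 374 kg

After the first burn: m = 2350 × exp(−1170/17930.0) = 2350 × 0.93683 = 2,201.55 kg.
After the second burn: m = 2,201.55 × exp(−1940/17930.0) = 2,201.55 × 0.89745 = 1,975.78 kg.
Total propellant = m₀ − m_final = 2350 − 1,975.78 = 374.22 kg.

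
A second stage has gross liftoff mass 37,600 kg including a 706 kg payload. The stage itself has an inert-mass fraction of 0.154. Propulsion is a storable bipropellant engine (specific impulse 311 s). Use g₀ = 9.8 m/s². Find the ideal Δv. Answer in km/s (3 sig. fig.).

Δv ≈ 5.40 km/s

Stage wet mass = m₀ − payload = 37,600 − 706 = 36,894 kg.
Stage dry mass = ε × stage wet mass = 0.154 × 36,894 = 5,681.68 kg.
Burnout mass m_f = stage dry + payload = 5,681.68 + 706 = 6,387.68 kg.
v_e = Isp · g₀ = 311 × 9.8 = 3047.8 m/s.
Δv = v_e · ln(37,600/6,387.68) = 3047.8 × ln(5.886) = 3047.8 × 1.7726 ≈ 5403 m/s.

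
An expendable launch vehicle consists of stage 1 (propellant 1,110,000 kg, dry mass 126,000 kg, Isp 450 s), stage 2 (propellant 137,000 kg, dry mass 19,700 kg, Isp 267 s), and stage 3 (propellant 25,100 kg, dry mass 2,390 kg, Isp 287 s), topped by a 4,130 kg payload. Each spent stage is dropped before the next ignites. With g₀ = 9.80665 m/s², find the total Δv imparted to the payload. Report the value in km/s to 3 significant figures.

Ignition mass of stage 1 = 1,110,000+126,000 + 137,000+19,700 + 25,100+2,390 + 4,130 = 1,424,320 kg.
Stage 1: m₀ = 1,424,320 kg, m_f = 1,424,320 − 1,110,000 = 314,320 kg; Δv = 450×9.80665×ln(4.531) = 4413.0×1.5110 ≈ 6668 m/s.
Stage 2: m₀ = 188,320 kg, m_f = 188,320 − 137,000 = 51,320 kg; Δv = 267×9.80665×ln(3.67) = 2618.4×1.3001 ≈ 3404 m/s.
Stage 3: m₀ = 31,620 kg, m_f = 31,620 − 25,100 = 6,520 kg; Δv = 287×9.80665×ln(4.85) = 2814.5×1.5789 ≈ 4444 m/s.
Total Δv = 6668 + 3404 + 4444 = 14516 m/s.

Δv ≈ 14.5 km/s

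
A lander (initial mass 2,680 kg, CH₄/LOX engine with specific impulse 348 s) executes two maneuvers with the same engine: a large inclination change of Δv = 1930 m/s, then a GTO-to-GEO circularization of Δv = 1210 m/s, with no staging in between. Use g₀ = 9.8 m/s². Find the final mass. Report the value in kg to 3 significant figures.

final mass ≈ 1070 kg

v_e = Isp · g₀ = 348 × 9.8 = 3410.4 m/s.
After the first burn: m = 2680 × exp(−1930/3410.4) = 2680 × 0.56784 = 1,521.81 kg.
After the second burn: m = 1,521.81 × exp(−1210/3410.4) = 1,521.81 × 0.70132 = 1,067.28 kg.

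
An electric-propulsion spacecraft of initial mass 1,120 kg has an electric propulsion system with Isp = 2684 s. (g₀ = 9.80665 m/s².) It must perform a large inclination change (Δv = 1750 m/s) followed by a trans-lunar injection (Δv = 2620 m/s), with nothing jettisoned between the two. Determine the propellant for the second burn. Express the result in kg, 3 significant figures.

v_e = Isp · g₀ = 2684 × 9.80665 = 26321.0 m/s.
After the first burn: m = 1120 × exp(−1750/26321.0) = 1120 × 0.93568 = 1,047.96 kg.
After the second burn: m = 1,047.96 × exp(−2620/26321.0) = 1,047.96 × 0.90525 = 948.666 kg.
Second-burn propellant = 1,047.96 − 948.666 = 99.294 kg.

propellant for the second burn ≈ 99.3 kg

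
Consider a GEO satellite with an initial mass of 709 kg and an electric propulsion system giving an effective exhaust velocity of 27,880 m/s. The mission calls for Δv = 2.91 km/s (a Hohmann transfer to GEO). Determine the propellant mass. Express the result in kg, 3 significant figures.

Using Δv = v_e ln(m₀/m_f): m₀/m_f = exp(Δv / v_e) = exp(2910 / 27880.0) = exp(0.1044) = 1.1100.
m_f = 709 / 1.1100 = 638.739 kg, so propellant = m₀ − m_f = 709 − 638.739 = 70.261 kg.

propellant mass ≈ 70.3 kg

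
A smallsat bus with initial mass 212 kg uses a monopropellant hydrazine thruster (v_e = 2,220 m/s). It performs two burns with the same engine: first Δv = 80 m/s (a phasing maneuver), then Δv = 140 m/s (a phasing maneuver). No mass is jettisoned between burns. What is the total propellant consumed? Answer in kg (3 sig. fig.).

total propellant consumed ≈ 20.0 kg

After the first burn: m = 212 × exp(−80/2220.0) = 212 × 0.96461 = 204.497 kg.
After the second burn: m = 204.497 × exp(−140/2220.0) = 204.497 × 0.93888 = 191.998 kg.
Total propellant = m₀ − m_final = 212 − 191.998 = 20.002 kg.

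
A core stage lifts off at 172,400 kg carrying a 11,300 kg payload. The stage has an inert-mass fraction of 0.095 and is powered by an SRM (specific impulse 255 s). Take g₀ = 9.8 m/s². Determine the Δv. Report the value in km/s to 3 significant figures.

Stage wet mass = m₀ − payload = 172,400 − 11,300 = 161,100 kg.
Stage dry mass = ε × stage wet mass = 0.095 × 161,100 = 15,304.5 kg.
Burnout mass m_f = stage dry + payload = 15,304.5 + 11,300 = 26,604.5 kg.
v_e = Isp · g₀ = 255 × 9.8 = 2499.0 m/s.
Using Δv = v_e ln(m₀/m_f): Δv = v_e · ln(172,400/26,604.5) = 2499.0 × ln(6.48) = 2499.0 × 1.8687 ≈ 4670 m/s.

Δv ≈ 4.67 km/s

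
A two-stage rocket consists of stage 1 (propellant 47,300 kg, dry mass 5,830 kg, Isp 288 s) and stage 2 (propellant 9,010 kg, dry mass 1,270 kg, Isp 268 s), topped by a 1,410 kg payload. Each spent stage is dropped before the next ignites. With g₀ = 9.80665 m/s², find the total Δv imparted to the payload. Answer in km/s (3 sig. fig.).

Δv ≈ 7.57 km/s

Ignition mass of stage 1 = 47,300+5,830 + 9,010+1,270 + 1,410 = 64,820 kg.
Stage 1: m₀ = 64,820 kg, m_f = 64,820 − 47,300 = 17,520 kg; Δv = 288×9.80665×ln(3.7) = 2824.3×1.3083 ≈ 3695 m/s.
Stage 2: m₀ = 11,690 kg, m_f = 11,690 − 9,010 = 2,680 kg; Δv = 268×9.80665×ln(4.362) = 2628.2×1.4729 ≈ 3871 m/s.
Total Δv = 3695 + 3871 = 7566 m/s.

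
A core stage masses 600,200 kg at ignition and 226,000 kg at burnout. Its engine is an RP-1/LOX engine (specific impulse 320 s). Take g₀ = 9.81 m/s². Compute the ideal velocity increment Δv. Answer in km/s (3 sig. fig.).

v_e = Isp · g₀ = 320 × 9.81 = 3139.2 m/s.
Using Δv = v_e ln(m₀/m_f): Δv = v_e · ln(m₀/m_f) = 3139.2 × ln(2.656) = 3139.2 × 0.9767 ≈ 3066.1 m/s.

Δv ≈ 3.07 km/s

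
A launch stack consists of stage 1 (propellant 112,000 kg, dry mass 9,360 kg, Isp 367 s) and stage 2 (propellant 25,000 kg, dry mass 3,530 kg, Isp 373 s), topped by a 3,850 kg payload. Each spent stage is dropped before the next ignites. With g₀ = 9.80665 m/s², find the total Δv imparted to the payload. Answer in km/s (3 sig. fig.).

Δv ≈ 10.1 km/s

Ignition mass of stage 1 = 112,000+9,360 + 25,000+3,530 + 3,850 = 153,740 kg.
Stage 1: m₀ = 153,740 kg, m_f = 153,740 − 112,000 = 41,740 kg; Δv = 367×9.80665×ln(3.683) = 3599.0×1.3038 ≈ 4692 m/s.
Stage 2: m₀ = 32,380 kg, m_f = 32,380 − 25,000 = 7,380 kg; Δv = 373×9.80665×ln(4.388) = 3657.9×1.4788 ≈ 5409 m/s.
Total Δv = 4692 + 5409 = 10101 m/s.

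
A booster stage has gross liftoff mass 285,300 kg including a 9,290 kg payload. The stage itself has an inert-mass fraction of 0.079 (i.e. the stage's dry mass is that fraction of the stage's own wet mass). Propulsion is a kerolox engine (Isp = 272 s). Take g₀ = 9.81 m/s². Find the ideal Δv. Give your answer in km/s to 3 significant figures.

Stage wet mass = m₀ − payload = 285,300 − 9,290 = 276,010 kg.
Stage dry mass = ε × stage wet mass = 0.079 × 276,010 = 21,804.8 kg.
Burnout mass m_f = stage dry + payload = 21,804.8 + 9,290 = 31,094.8 kg.
v_e = Isp · g₀ = 272 × 9.81 = 2668.3 m/s.
Using Δv = v_e ln(m₀/m_f): Δv = v_e · ln(285,300/31,094.8) = 2668.3 × ln(9.175) = 2668.3 × 2.2165 ≈ 5914 m/s.

Δv ≈ 5.91 km/s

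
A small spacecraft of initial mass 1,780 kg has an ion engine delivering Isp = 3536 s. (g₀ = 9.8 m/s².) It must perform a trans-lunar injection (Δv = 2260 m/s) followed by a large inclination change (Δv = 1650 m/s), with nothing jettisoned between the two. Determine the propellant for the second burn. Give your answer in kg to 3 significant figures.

propellant for the second burn ≈ 77.5 kg

v_e = Isp · g₀ = 3536 × 9.8 = 34652.8 m/s.
After the first burn: m = 1780 × exp(−2260/34652.8) = 1780 × 0.93686 = 1,667.61 kg.
After the second burn: m = 1,667.61 × exp(−1650/34652.8) = 1,667.61 × 0.95350 = 1,590.07 kg.
Second-burn propellant = 1,667.61 − 1,590.07 = 77.54 kg.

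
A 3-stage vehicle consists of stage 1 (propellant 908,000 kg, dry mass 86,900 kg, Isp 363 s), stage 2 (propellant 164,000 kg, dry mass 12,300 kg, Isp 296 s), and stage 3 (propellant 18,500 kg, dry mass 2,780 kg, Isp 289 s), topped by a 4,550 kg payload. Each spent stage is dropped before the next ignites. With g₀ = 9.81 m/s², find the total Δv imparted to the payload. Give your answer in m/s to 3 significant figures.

Ignition mass of stage 1 = 908,000+86,900 + 164,000+12,300 + 18,500+2,780 + 4,550 = 1,197,030 kg.
Stage 1: m₀ = 1,197,030 kg, m_f = 1,197,030 − 908,000 = 289,030 kg; Δv = 363×9.81×ln(4.142) = 3561.0×1.4211 ≈ 5060 m/s.
Stage 2: m₀ = 202,130 kg, m_f = 202,130 − 164,000 = 38,130 kg; Δv = 296×9.81×ln(5.301) = 2903.8×1.6679 ≈ 4843 m/s.
Stage 3: m₀ = 25,830 kg, m_f = 25,830 − 18,500 = 7,330 kg; Δv = 289×9.81×ln(3.524) = 2835.1×1.2596 ≈ 3571 m/s.
Total Δv = 5060 + 4843 + 3571 = 13474 m/s.

Δv ≈ 13500 m/s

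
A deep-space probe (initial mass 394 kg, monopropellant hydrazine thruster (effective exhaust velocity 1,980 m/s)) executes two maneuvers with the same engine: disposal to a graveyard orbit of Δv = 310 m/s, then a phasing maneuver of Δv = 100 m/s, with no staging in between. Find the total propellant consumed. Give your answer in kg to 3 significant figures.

total propellant consumed ≈ 73.7 kg

After the first burn: m = 394 × exp(−310/1980.0) = 394 × 0.85508 = 336.902 kg.
After the second burn: m = 336.902 × exp(−100/1980.0) = 336.902 × 0.95075 = 320.31 kg.
Total propellant = m₀ − m_final = 394 − 320.31 = 73.69 kg.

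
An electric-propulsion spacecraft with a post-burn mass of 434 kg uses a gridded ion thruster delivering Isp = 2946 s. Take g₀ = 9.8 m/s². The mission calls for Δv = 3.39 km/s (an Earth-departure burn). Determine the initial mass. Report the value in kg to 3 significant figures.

v_e = Isp · g₀ = 2946 × 9.8 = 28870.8 m/s.
Rocket equation: m₀/m_f = exp(Δv / v_e) = exp(3390 / 28870.8) = exp(0.1174) = 1.1246.
m₀ = m_f × 1.1246 = 434 × 1.1246 = 488.076 kg.

initial mass ≈ 488 kg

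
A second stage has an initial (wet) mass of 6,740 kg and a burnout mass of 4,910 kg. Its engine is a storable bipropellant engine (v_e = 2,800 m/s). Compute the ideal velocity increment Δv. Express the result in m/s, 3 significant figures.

Δv ≈ 887 m/s

Using Δv = v_e ln(m₀/m_f): Δv = v_e · ln(m₀/m_f) = 2800.0 × ln(1.373) = 2800.0 × 0.3168 ≈ 887.0 m/s.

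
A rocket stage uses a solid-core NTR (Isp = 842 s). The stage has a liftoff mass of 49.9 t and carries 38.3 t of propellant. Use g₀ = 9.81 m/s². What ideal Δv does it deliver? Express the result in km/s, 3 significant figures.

Δv ≈ 12.1 km/s

v_e = Isp · g₀ = 842 × 9.81 = 8260.0 m/s.
m_f = m₀ − m_prop = 49.9 − 38.3 = 11.6 t.
By the Tsiolkovsky rocket equation, Δv = v_e · ln(m₀/m_f) = 8260.0 × ln(4.302) = 8260.0 × 1.4590 ≈ 12051.5 m/s.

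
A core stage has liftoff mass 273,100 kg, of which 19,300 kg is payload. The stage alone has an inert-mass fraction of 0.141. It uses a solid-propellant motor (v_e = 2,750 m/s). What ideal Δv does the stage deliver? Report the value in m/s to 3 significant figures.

Δv ≈ 4400 m/s

Stage wet mass = m₀ − payload = 273,100 − 19,300 = 253,800 kg.
Stage dry mass = ε × stage wet mass = 0.141 × 253,800 = 35,785.8 kg.
Burnout mass m_f = stage dry + payload = 35,785.8 + 19,300 = 55,085.8 kg.
Δv = v_e · ln(273,100/55,085.8) = 2750.0 × ln(4.958) = 2750.0 × 1.6009 ≈ 4403 m/s.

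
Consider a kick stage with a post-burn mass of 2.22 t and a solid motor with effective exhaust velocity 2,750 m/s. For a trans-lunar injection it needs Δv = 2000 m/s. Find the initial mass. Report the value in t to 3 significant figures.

initial mass ≈ 4.59 t

From the ideal rocket equation, m₀/m_f = exp(Δv / v_e) = exp(2000 / 2750.0) = exp(0.7273) = 2.0694.
m₀ = m_f × 2.0694 = 2.22 × 2.0694 = 4.59407 t.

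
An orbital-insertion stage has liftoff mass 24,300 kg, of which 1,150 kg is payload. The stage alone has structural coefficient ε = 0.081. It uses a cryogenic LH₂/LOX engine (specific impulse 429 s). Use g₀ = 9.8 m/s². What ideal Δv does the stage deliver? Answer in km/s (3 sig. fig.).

Stage wet mass = m₀ − payload = 24,300 − 1,150 = 23,150 kg.
Stage dry mass = ε × stage wet mass = 0.081 × 23,150 = 1,875.15 kg.
Burnout mass m_f = stage dry + payload = 1,875.15 + 1,150 = 3,025.15 kg.
v_e = Isp · g₀ = 429 × 9.8 = 4204.2 m/s.
Δv = v_e · ln(24,300/3,025.15) = 4204.2 × ln(8.033) = 4204.2 × 2.0835 ≈ 8760 m/s.

Δv ≈ 8.76 km/s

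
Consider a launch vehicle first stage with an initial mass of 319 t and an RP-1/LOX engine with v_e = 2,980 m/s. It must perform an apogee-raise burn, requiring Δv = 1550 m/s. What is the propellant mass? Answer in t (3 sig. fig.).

Rocket equation: m₀/m_f = exp(Δv / v_e) = exp(1550 / 2980.0) = exp(0.5201) = 1.6823.
m_f = 319 / 1.6823 = 189.621 t, so propellant = m₀ − m_f = 319 − 189.621 = 129.379 t.

propellant mass ≈ 129 t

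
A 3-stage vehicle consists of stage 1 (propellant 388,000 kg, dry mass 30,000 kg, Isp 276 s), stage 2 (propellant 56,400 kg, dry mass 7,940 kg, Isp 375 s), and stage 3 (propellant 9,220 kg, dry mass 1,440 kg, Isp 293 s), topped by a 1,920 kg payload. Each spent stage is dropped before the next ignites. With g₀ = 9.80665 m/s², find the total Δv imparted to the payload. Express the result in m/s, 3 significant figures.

Ignition mass of stage 1 = 388,000+30,000 + 56,400+7,940 + 9,220+1,440 + 1,920 = 494,920 kg.
Stage 1: m₀ = 494,920 kg, m_f = 494,920 − 388,000 = 106,920 kg; Δv = 276×9.80665×ln(4.629) = 2706.6×1.5323 ≈ 4147 m/s.
Stage 2: m₀ = 76,920 kg, m_f = 76,920 − 56,400 = 20,520 kg; Δv = 375×9.80665×ln(3.749) = 3677.5×1.3214 ≈ 4859 m/s.
Stage 3: m₀ = 12,580 kg, m_f = 12,580 − 9,220 = 3,360 kg; Δv = 293×9.80665×ln(3.744) = 2873.3×1.3202 ≈ 3793 m/s.
Total Δv = 4147 + 4859 + 3793 = 12799 m/s.

Δv ≈ 12800 m/s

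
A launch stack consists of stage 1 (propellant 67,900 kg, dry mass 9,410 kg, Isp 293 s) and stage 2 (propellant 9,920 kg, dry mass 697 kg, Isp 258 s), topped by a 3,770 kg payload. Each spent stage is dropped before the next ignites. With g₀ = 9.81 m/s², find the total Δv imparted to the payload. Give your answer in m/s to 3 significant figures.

Ignition mass of stage 1 = 67,900+9,410 + 9,920+697 + 3,770 = 91,697 kg.
Stage 1: m₀ = 91,697 kg, m_f = 91,697 − 67,900 = 23,797 kg; Δv = 293×9.81×ln(3.853) = 2874.3×1.3489 ≈ 3877 m/s.
Stage 2: m₀ = 14,387 kg, m_f = 14,387 − 9,920 = 4,467 kg; Δv = 258×9.81×ln(3.221) = 2531.0×1.1696 ≈ 2960 m/s.
Total Δv = 3877 + 2960 = 6837 m/s.

Δv ≈ 6840 m/s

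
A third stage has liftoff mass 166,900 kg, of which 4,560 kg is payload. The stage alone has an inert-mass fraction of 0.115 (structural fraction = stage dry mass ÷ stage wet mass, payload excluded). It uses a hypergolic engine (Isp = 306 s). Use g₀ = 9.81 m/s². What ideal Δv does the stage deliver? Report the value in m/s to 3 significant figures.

Δv ≈ 5920 m/s

Stage wet mass = m₀ − payload = 166,900 − 4,560 = 162,340 kg.
Stage dry mass = ε × stage wet mass = 0.115 × 162,340 = 18,669.1 kg.
Burnout mass m_f = stage dry + payload = 18,669.1 + 4,560 = 23,229.1 kg.
v_e = Isp · g₀ = 306 × 9.81 = 3001.9 m/s.
Δv = v_e · ln(166,900/23,229.1) = 3001.9 × ln(7.185) = 3001.9 × 1.9720 ≈ 5920 m/s.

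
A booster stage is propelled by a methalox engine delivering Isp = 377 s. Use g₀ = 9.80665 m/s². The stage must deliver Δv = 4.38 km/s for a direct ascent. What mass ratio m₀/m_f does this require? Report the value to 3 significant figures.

mass ratio ≈ 3.27

v_e = Isp · g₀ = 377 × 9.80665 = 3697.1 m/s.
By the Tsiolkovsky rocket equation, m₀/m_f = exp(Δv / v_e) = exp(4380 / 3697.1) = exp(1.1847) = 3.2697.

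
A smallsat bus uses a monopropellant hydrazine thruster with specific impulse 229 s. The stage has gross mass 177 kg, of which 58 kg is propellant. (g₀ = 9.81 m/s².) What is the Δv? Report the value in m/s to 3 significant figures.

Δv ≈ 892 m/s

v_e = Isp · g₀ = 229 × 9.81 = 2246.5 m/s.
m_f = m₀ − m_prop = 177 − 58 = 119 kg.
By the Tsiolkovsky rocket equation, Δv = v_e · ln(m₀/m_f) = 2246.5 × ln(1.487) = 2246.5 × 0.3970 ≈ 891.9 m/s.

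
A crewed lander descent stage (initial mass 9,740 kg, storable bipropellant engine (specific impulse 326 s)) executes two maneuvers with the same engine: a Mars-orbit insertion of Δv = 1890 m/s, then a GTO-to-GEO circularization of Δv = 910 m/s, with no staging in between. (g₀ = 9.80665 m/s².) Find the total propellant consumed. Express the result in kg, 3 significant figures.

total propellant consumed ≈ 5680 kg

v_e = Isp · g₀ = 326 × 9.80665 = 3197.0 m/s.
After the first burn: m = 9740 × exp(−1890/3197.0) = 9740 × 0.55367 = 5,392.75 kg.
After the second burn: m = 5,392.75 × exp(−910/3197.0) = 5,392.75 × 0.75228 = 4,056.86 kg.
Total propellant = m₀ − m_final = 9740 − 4,056.86 = 5,683.14 kg.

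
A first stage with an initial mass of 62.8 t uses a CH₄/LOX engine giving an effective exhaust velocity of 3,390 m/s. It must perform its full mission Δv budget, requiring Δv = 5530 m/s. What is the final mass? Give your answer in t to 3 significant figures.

final mass ≈ 12.3 t

m₀/m_f = exp(Δv / v_e) = exp(5530 / 3390.0) = exp(1.6313) = 5.1104.
m_f = m₀ / 5.1104 = 62.8 / 5.1104 = 12.2887 t.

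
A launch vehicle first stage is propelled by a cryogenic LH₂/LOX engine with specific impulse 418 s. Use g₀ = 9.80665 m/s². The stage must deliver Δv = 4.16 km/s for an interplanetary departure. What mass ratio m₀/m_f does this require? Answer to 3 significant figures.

mass ratio ≈ 2.76

v_e = Isp · g₀ = 418 × 9.80665 = 4099.2 m/s.
m₀/m_f = exp(Δv / v_e) = exp(4160 / 4099.2) = exp(1.0148) = 2.7589.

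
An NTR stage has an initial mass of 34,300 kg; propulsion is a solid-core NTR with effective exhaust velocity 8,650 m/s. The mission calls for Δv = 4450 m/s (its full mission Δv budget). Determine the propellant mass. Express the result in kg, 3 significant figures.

propellant mass ≈ 13800 kg

From the ideal rocket equation, m₀/m_f = exp(Δv / v_e) = exp(4450 / 8650.0) = exp(0.5145) = 1.6727.
m_f = 34,300 / 1.6727 = 20,505.8 kg, so propellant = m₀ − m_f = 34,300 − 20,505.8 = 13,794.2 kg.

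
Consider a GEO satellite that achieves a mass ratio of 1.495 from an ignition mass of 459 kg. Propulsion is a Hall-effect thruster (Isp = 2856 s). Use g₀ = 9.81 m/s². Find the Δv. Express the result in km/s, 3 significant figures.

v_e = Isp · g₀ = 2856 × 9.81 = 28017.4 m/s.
Rocket equation: Δv = v_e · ln(1.495) = 28017.4 × 0.4021 ≈ 11266.5 m/s.

Δv ≈ 11.3 km/s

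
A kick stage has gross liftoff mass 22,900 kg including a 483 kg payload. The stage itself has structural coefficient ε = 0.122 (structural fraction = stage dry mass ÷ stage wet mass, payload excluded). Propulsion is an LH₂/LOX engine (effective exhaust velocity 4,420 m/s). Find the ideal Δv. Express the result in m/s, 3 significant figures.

Δv ≈ 8670 m/s

Stage wet mass = m₀ − payload = 22,900 − 483 = 22,417 kg.
Stage dry mass = ε × stage wet mass = 0.122 × 22,417 = 2,734.87 kg.
Burnout mass m_f = stage dry + payload = 2,734.87 + 483 = 3,217.87 kg.
Δv = v_e · ln(22,900/3,217.87) = 4420.0 × ln(7.117) = 4420.0 × 1.9624 ≈ 8674 m/s.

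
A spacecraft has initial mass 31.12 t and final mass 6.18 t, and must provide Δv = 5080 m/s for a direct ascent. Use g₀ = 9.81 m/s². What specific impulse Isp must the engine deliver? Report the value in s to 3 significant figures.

Isp ≈ 320 s

ln(m₀/m_f) = ln(31120/6180) = ln(5.036) = 1.6165.
v_e = Δv / ln(m₀/m_f) = 5080 / 1.6165 = 3142.5 m/s.
Isp = v_e / g₀ = 3142.5 / 9.81 = 320.3 s.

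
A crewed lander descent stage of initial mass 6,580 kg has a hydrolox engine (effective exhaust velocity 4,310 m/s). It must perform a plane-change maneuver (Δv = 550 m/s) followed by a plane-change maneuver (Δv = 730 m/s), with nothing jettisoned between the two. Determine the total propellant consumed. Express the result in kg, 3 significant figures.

total propellant consumed ≈ 1690 kg

After the first burn: m = 6580 × exp(−550/4310.0) = 6580 × 0.88020 = 5,791.72 kg.
After the second burn: m = 5,791.72 × exp(−730/4310.0) = 5,791.72 × 0.84419 = 4,889.31 kg.
Total propellant = m₀ − m_final = 6580 − 4,889.31 = 1,690.69 kg.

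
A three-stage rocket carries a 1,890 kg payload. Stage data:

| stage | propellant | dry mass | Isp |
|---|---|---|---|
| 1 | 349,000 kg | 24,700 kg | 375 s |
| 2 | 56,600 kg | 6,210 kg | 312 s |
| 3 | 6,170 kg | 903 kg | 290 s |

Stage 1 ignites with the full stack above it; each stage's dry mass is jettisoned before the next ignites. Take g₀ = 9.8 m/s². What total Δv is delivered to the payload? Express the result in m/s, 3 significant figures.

Ignition mass of stage 1 = 349,000+24,700 + 56,600+6,210 + 6,170+903 + 1,890 = 445,473 kg.
Stage 1: m₀ = 445,473 kg, m_f = 445,473 − 349,000 = 96,473 kg; Δv = 375×9.8×ln(4.618) = 3675.0×1.5299 ≈ 5622 m/s.
Stage 2: m₀ = 71,773 kg, m_f = 71,773 − 56,600 = 15,173 kg; Δv = 312×9.8×ln(4.73) = 3057.6×1.5540 ≈ 4751 m/s.
Stage 3: m₀ = 8,963 kg, m_f = 8,963 − 6,170 = 2,793 kg; Δv = 290×9.8×ln(3.209) = 2842.0×1.1660 ≈ 3314 m/s.
Total Δv = 5622 + 4751 + 3314 = 13687 m/s.

Δv ≈ 13700 m/s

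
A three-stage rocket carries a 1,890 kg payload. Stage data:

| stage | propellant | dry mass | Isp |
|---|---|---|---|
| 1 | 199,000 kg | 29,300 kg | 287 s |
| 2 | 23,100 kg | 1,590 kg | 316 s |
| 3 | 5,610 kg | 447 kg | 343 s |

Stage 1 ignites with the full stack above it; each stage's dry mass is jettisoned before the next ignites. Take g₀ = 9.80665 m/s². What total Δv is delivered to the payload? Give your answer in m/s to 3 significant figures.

Ignition mass of stage 1 = 199,000+29,300 + 23,100+1,590 + 5,610+447 + 1,890 = 260,937 kg.
Stage 1: m₀ = 260,937 kg, m_f = 260,937 − 199,000 = 61,937 kg; Δv = 287×9.80665×ln(4.213) = 2814.5×1.4382 ≈ 4048 m/s.
Stage 2: m₀ = 32,637 kg, m_f = 32,637 − 23,100 = 9,537 kg; Δv = 316×9.80665×ln(3.422) = 3098.9×1.2303 ≈ 3812 m/s.
Stage 3: m₀ = 7,947 kg, m_f = 7,947 − 5,610 = 2,337 kg; Δv = 343×9.80665×ln(3.401) = 3363.7×1.2239 ≈ 4117 m/s.
Total Δv = 4048 + 3812 + 4117 = 11977 m/s.

Δv ≈ 12000 m/s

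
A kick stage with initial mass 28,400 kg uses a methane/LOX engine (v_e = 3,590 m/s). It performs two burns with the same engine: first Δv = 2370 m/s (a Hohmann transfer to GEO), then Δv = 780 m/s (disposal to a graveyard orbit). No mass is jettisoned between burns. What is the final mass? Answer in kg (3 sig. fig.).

final mass ≈ 11800 kg

After the first burn: m = 28400 × exp(−2370/3590.0) = 28400 × 0.51676 = 14,676 kg.
After the second burn: m = 14,676 × exp(−780/3590.0) = 14,676 × 0.80471 = 11,809.9 kg.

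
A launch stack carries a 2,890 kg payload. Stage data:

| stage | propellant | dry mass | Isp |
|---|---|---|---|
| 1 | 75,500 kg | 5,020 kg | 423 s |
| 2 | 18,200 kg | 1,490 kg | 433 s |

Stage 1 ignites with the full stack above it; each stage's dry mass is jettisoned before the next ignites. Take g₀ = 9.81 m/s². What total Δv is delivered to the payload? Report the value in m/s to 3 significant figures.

Ignition mass of stage 1 = 75,500+5,020 + 18,200+1,490 + 2,890 = 103,100 kg.
Stage 1: m₀ = 103,100 kg, m_f = 103,100 − 75,500 = 27,600 kg; Δv = 423×9.81×ln(3.736) = 4149.6×1.3179 ≈ 5469 m/s.
Stage 2: m₀ = 22,580 kg, m_f = 22,580 − 18,200 = 4,380 kg; Δv = 433×9.81×ln(5.155) = 4247.7×1.6400 ≈ 6966 m/s.
Total Δv = 5469 + 6966 = 12435 m/s.

Δv ≈ 12400 m/s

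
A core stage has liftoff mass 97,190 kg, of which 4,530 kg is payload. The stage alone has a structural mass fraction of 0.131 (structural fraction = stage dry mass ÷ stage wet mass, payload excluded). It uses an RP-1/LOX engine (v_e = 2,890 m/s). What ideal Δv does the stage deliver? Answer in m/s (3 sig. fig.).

Stage wet mass = m₀ − payload = 97,190 − 4,530 = 92,660 kg.
Stage dry mass = ε × stage wet mass = 0.131 × 92,660 = 12,138.5 kg.
Burnout mass m_f = stage dry + payload = 12,138.5 + 4,530 = 16,668.5 kg.
By the Tsiolkovsky rocket equation, Δv = v_e · ln(97,190/16,668.5) = 2890.0 × ln(5.831) = 2890.0 × 1.7631 ≈ 5095 m/s.

Δv ≈ 5100 m/s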